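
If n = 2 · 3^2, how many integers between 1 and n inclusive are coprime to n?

6

φ(18) = 18 · (1 − 1/2) · (1 − 1/3)
       = 18 · 2/6 = 6.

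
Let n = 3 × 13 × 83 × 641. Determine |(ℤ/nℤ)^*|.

1259520

φ(2074917) = 2074917 · (1 − 1/3) · (1 − 1/13) · (1 − 1/83) · (1 − 1/641)
       = 2074917 · 1259520/2074917 = 1259520.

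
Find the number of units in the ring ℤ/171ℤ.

108

171 = 3^2 * 19.
φ(171) = 171 · (1 − 1/3) · (1 − 1/19)
       = 171 · 36/57 = 108.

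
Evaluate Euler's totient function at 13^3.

2028

φ(2197) = 2197 · (1 − 1/13)
       = 2197 · 12/13 = 2028.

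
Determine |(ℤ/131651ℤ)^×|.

112320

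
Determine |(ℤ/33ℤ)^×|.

First factor: 33 = 3 × 11.
φ(33) = 33 · (1 − 1/3) · (1 − 1/11)
       = 33 · 20/33 = 20.

20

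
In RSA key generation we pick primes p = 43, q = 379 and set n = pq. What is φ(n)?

φ(16297) = 16297 · (1 − 1/43) · (1 − 1/379)
       = 16297 · 15876/16297 = 15876.

15876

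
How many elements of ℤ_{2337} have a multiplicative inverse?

1440

2337 = 3 * 19 * 41.
φ(3) = 3 − 1 = 2.
φ(19) = 19 − 1 = 18.
φ(41) = 41 − 1 = 40.
φ(2337) = 2 × 18 × 40 = 1440.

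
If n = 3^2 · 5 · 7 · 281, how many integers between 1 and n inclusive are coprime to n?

40320

φ(3^2) = 3^2 − 3^1 = 9 − 3 = 6.
φ(5) = 5 − 1 = 4.
φ(7) = 7 − 1 = 6.
φ(281) = 281 − 1 = 280.
Multiply: 6 · 4 · 6 · 280 = 40320.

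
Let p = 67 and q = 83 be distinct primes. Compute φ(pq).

5412

φ(pq) = (p−1)(q−1) = 66 · 82 = 5412.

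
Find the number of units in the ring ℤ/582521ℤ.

Factor 582521: 582521 = 19 · 23 · 31 · 43.
φ(19) = 19 − 1 = 18.
φ(23) = 23 − 1 = 22.
φ(31) = 31 − 1 = 30.
φ(43) = 43 − 1 = 42.
φ(582521) = 18 × 22 × 30 × 42 = 498960.

498960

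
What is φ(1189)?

1120

Prime factorization: 1189 = 29 × 41.
φ(1189) = 1189 · (1 − 1/29) · (1 − 1/41)
       = 1189 · 1120/1189 = 1120.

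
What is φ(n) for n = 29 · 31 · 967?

811440

φ(869333) = 869333 · (1 − 1/29) · (1 − 1/31) · (1 − 1/967)
       = 869333 · 811440/869333 = 811440.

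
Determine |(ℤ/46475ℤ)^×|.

31200

46475 = 5**2 × 11 × 13**2.
φ(5^2) = 5^1·(5−1) = 5·4 = 20.
φ(11) = 11 − 1 = 10.
φ(13^2) = 13^1·(13−1) = 13·12 = 156.
φ(46475) = 20 × 10 × 156 = 31200.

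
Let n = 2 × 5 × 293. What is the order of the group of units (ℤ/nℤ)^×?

φ(2930) = 2930 · (1 − 1/2) · (1 − 1/5) · (1 − 1/293)
       = 2930 · 1168/2930 = 1168.

1168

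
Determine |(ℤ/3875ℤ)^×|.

Factor 3875: 3875 = 5^3 * 31.
φ(5^3) = 5^2·(5−1) = 25·4 = 100.
φ(31) = 31 − 1 = 30.
φ(3875) = 100 × 30 = 3000.

3000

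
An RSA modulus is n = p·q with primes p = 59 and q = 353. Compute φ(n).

20416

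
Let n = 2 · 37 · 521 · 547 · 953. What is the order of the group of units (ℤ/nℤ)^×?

9730506240

φ(2) = 2 − 1 = 1.
φ(37) = 37 − 1 = 36.
φ(521) = 521 − 1 = 520.
φ(547) = 547 − 1 = 546.
φ(953) = 953 − 1 = 952.
Multiply: 1 · 36 · 520 · 546 · 952 = 9730506240.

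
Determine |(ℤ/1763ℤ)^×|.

1680

First factor: 1763 = 41 · 43.
φ(41) = 41 − 1 = 40.
φ(43) = 43 − 1 = 42.
Since φ is multiplicative, φ(1763) = 40 · 42 = 1680.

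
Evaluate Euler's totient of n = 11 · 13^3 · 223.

φ(5389241) = 5389241 · (1 − 1/11) · (1 − 1/13) · (1 − 1/223)
       = 5389241 · 26640/31889 = 4502160.

4502160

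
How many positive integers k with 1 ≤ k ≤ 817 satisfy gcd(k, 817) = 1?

756

First factor: 817 = 19 · 43.
φ(817) = 817 · (1 − 1/19) · (1 − 1/43)
       = 817 · 756/817 = 756.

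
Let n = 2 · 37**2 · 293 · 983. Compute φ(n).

381943008

φ(788596022) = 788596022 · (1 − 1/2) · (1 − 1/37) · (1 − 1/293) · (1 − 1/983)
       = 788596022 · 10322784/21313406 = 381943008.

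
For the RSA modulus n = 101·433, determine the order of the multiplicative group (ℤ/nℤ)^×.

43200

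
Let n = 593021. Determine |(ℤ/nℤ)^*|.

480480

Prime factorization: 593021 = 11**2 × 13**2 × 29.
φ(593021) = 593021 · (1 − 1/11) · (1 − 1/13) · (1 − 1/29)
       = 593021 · 3360/4147 = 480480.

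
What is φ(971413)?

846720

Factor 971413: 971413 = 19 · 29 · 41 · 43.
φ(19) = 19 − 1 = 18.
φ(29) = 29 − 1 = 28.
φ(41) = 41 − 1 = 40.
φ(43) = 43 − 1 = 42.
Multiply: 18 · 28 · 40 · 42 = 846720.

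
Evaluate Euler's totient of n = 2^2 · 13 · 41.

960

φ(2^2) = 2^2 − 2^1 = 4 − 2 = 2.
φ(13) = 13 − 1 = 12.
φ(41) = 41 − 1 = 40.
Multiply: 2 · 12 · 40 = 960.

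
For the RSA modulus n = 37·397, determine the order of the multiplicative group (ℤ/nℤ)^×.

14256

φ(pq) = (p−1)(q−1) = 36 · 396 = 14256.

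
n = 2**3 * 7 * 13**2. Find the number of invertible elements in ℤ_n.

φ(2^3) = 2^3 − 2^2 = 8 − 4 = 4.
φ(7) = 7 − 1 = 6.
φ(13^2) = 13^1·(13−1) = 13·12 = 156.
φ(9464) = 4 × 6 × 156 = 3744.

3744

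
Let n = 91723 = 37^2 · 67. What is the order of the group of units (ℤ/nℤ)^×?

87912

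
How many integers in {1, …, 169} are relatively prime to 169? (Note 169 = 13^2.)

φ(169) = 169 · (1 − 1/13)
       = 169 · 12/13 = 156.

156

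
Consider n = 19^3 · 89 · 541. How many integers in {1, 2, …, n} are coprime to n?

φ(19^3) = 19^2·(19−1) = 361·18 = 6498.
φ(89) = 89 − 1 = 88.
φ(541) = 541 − 1 = 540.
Since φ is multiplicative, φ(330253991) = 6498 · 88 · 540 = 308784960.

308784960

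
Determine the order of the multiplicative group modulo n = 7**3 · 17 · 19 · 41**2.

138862080

φ(7^3) = 7^2·(7−1) = 49·6 = 294.
φ(17) = 17 − 1 = 16.
φ(19) = 19 − 1 = 18.
φ(41^2) = 41^1·(41−1) = 41·40 = 1640.
φ(186236309) = 294 × 16 × 18 × 1640 = 138862080.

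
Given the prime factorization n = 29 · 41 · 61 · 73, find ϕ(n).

4838400

φ(5294617) = 5294617 · (1 − 1/29) · (1 − 1/41) · (1 − 1/61) · (1 − 1/73)
       = 5294617 · 4838400/5294617 = 4838400.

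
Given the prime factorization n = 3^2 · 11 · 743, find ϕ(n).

φ(3^2) = 3^2 − 3^1 = 9 − 3 = 6.
φ(11) = 11 − 1 = 10.
φ(743) = 743 − 1 = 742.
φ(73557) = 6 × 10 × 742 = 44520.

44520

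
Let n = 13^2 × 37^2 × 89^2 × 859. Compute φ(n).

φ(1574212403179) = 1574212403179 · (1 − 1/13) · (1 − 1/37) · (1 − 1/89) · (1 − 1/859)
       = 1574212403179 · 32617728/36772931 = 1396332317952.

1396332317952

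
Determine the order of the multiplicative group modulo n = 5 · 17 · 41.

2560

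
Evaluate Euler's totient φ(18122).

Factor 18122: 18122 = 2 · 13 · 17 · 41.
φ(18122) = 18122 · (1 − 1/2) · (1 − 1/13) · (1 − 1/17) · (1 − 1/41)
       = 18122 · 7680/18122 = 7680.

7680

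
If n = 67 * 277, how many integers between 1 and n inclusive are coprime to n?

18216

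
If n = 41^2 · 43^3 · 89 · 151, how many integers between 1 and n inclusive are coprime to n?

1681140384000

φ(1796139377213) = 1796139377213 · (1 − 1/41) · (1 − 1/43) · (1 − 1/89) · (1 − 1/151)
       = 1796139377213 · 22176000/23692957 = 1681140384000.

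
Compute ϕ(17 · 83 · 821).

φ(1158431) = 1158431 · (1 − 1/17) · (1 − 1/83) · (1 − 1/821)
       = 1158431 · 1075840/1158431 = 1075840.

1075840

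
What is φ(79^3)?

486798

φ(493039) = 493039 · (1 − 1/79)
       = 493039 · 78/79 = 486798.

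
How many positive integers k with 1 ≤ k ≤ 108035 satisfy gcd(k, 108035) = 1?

First factor: 108035 = 5 * 17 * 31 * 41.
φ(108035) = 108035 · (1 − 1/5) · (1 − 1/17) · (1 − 1/31) · (1 − 1/41)
       = 108035 · 76800/108035 = 76800.

76800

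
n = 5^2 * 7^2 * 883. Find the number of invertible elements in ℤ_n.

740880

φ(1081675) = 1081675 · (1 − 1/5) · (1 − 1/7) · (1 − 1/883)
       = 1081675 · 21168/30905 = 740880.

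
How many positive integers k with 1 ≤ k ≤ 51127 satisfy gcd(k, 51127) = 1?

First factor: 51127 = 29 × 41 × 43.
φ(51127) = 51127 · (1 − 1/29) · (1 − 1/41) · (1 − 1/43)
       = 51127 · 47040/51127 = 47040.

47040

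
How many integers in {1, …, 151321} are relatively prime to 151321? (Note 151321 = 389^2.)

φ(389^2) = 389^1·(389−1) = 389·388 = 150932.

150932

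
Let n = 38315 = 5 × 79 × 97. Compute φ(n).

29952

φ(38315) = 38315 · (1 − 1/5) · (1 − 1/79) · (1 − 1/97)
       = 38315 · 29952/38315 = 29952.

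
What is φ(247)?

Factor 247: 247 = 13 × 19.
φ(247) = 247 · (1 − 1/13) · (1 − 1/19)
       = 247 · 216/247 = 216.

216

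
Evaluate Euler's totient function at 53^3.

φ(53^3) = 53^2·(53−1) = 2809·52 = 146068.

146068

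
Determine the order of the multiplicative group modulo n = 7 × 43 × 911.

φ(274211) = 274211 · (1 − 1/7) · (1 − 1/43) · (1 − 1/911)
       = 274211 · 229320/274211 = 229320.

229320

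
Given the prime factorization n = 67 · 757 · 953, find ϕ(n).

47500992

φ(48335207) = 48335207 · (1 − 1/67) · (1 − 1/757) · (1 − 1/953)
       = 48335207 · 47500992/48335207 = 47500992.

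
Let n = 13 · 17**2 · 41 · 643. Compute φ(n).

φ(13) = 13 − 1 = 12.
φ(17^2) = 17^2 − 17^1 = 289 − 17 = 272.
φ(41) = 41 − 1 = 40.
φ(643) = 643 − 1 = 642.
φ(99045791) = 12 × 272 × 40 × 642 = 83819520.

83819520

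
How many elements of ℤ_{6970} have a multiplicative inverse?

2560

Prime factorization: 6970 = 2 * 5 * 17 * 41.
φ(2) = 2 − 1 = 1.
φ(5) = 5 − 1 = 4.
φ(17) = 17 − 1 = 16.
φ(41) = 41 − 1 = 40.
Multiply: 1 · 4 · 16 · 40 = 2560.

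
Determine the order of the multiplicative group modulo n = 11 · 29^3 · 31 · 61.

423864000

φ(507315589) = 507315589 · (1 − 1/11) · (1 − 1/29) · (1 − 1/31) · (1 − 1/61)
       = 507315589 · 504000/603229 = 423864000.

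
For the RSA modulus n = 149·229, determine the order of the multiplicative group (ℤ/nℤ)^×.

For distinct primes, φ(pq) = (p−1)(q−1) = 148 × 228 = 33744.

33744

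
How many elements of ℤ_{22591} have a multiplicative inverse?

Factor 22591: 22591 = 19 × 29 × 41.
φ(19) = 19 − 1 = 18.
φ(29) = 29 − 1 = 28.
φ(41) = 41 − 1 = 40.
Multiply: 18 · 28 · 40 = 20160.

20160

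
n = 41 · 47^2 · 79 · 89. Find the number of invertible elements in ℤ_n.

593598720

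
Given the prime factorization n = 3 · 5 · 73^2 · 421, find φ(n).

φ(3) = 3 − 1 = 2.
φ(5) = 5 − 1 = 4.
φ(73^2) = 73^1·(73−1) = 73·72 = 5256.
φ(421) = 421 − 1 = 420.
Since φ is multiplicative, φ(33652635) = 2 · 4 · 5256 · 420 = 17660160.

17660160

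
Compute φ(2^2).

2

φ(2^2) = 2^1·(2−1) = 2·1 = 2.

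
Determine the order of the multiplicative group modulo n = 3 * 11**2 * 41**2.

360800

φ(610203) = 610203 · (1 − 1/3) · (1 − 1/11) · (1 − 1/41)
       = 610203 · 800/1353 = 360800.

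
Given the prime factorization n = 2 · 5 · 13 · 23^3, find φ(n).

558624

φ(1581710) = 1581710 · (1 − 1/2) · (1 − 1/5) · (1 − 1/13) · (1 − 1/23)
       = 1581710 · 1056/2990 = 558624.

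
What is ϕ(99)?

60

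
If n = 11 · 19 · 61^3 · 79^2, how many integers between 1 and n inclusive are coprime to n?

247631061600

φ(296066979989) = 296066979989 · (1 − 1/11) · (1 − 1/19) · (1 − 1/61) · (1 − 1/79)
       = 296066979989 · 842400/1007171 = 247631061600.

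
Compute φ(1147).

1080

First factor: 1147 = 31 × 37.
φ(31) = 31 − 1 = 30.
φ(37) = 37 − 1 = 36.
Since φ is multiplicative, φ(1147) = 30 · 36 = 1080.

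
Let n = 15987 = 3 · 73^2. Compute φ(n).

φ(15987) = 15987 · (1 − 1/3) · (1 − 1/73)
       = 15987 · 144/219 = 10512.

10512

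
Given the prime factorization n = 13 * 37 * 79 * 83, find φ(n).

2763072

φ(3153917) = 3153917 · (1 − 1/13) · (1 − 1/37) · (1 − 1/79) · (1 − 1/83)
       = 3153917 · 2763072/3153917 = 2763072.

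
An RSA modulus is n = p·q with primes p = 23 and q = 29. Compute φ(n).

φ(pq) = (p−1)(q−1) = 22 · 28 = 616.

616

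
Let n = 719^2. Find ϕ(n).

φ(719^2) = 719^1·(719−1) = 719·718 = 516242.

516242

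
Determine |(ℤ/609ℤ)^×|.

336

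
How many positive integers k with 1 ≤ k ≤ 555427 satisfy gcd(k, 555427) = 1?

Factor 555427: 555427 = 19 · 23 · 31 · 41.
φ(555427) = 555427 · (1 − 1/19) · (1 − 1/23) · (1 − 1/31) · (1 − 1/41)
       = 555427 · 475200/555427 = 475200.

475200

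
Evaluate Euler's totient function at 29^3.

23548

φ(29^3) = 29^2·(29−1) = 841·28 = 23548.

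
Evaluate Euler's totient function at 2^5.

16

φ(2^5) = 2^4·(2−1) = 16·1 = 16.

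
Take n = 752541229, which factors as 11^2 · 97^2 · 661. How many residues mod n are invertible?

676051200

φ(752541229) = 752541229 · (1 − 1/11) · (1 − 1/97) · (1 − 1/661)
       = 752541229 · 633600/705287 = 676051200.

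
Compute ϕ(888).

Factor 888: 888 = 2^3 · 3 · 37.
φ(2^3) = 2^3 − 2^2 = 8 − 4 = 4.
φ(3) = 3 − 1 = 2.
φ(37) = 37 − 1 = 36.
Since φ is multiplicative, φ(888) = 4 · 2 · 36 = 288.

288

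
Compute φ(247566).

First factor: 247566 = 2 × 3 × 11^3 × 31.
φ(2) = 2 − 1 = 1.
φ(3) = 3 − 1 = 2.
φ(11^3) = 11^2·(11−1) = 121·10 = 1210.
φ(31) = 31 − 1 = 30.
Since φ is multiplicative, φ(247566) = 1 · 2 · 1210 · 30 = 72600.

72600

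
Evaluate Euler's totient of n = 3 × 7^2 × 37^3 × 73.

298069632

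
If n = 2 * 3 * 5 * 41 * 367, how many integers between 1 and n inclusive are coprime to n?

117120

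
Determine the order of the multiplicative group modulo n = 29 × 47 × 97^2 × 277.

3310304256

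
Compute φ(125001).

Factor 125001: 125001 = 3^2 · 17 · 19 · 43.
φ(125001) = 125001 · (1 − 1/3) · (1 − 1/17) · (1 − 1/19) · (1 − 1/43)
       = 125001 · 24192/41667 = 72576.

72576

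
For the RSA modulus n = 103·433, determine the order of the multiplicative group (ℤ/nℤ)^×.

44064

φ(44599) = 44599 · (1 − 1/103) · (1 − 1/433)
       = 44599 · 44064/44599 = 44064.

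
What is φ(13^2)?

φ(13^2) = 13^2 − 13^1 = 169 − 13 = 156.

156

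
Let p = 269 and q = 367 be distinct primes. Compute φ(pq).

98088

φ(98723) = 98723 · (1 − 1/269) · (1 − 1/367)
       = 98723 · 98088/98723 = 98088.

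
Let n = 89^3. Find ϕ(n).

φ(704969) = 704969 · (1 − 1/89)
       = 704969 · 88/89 = 697048.

697048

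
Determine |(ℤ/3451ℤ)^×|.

2688

Factor 3451: 3451 = 7 · 17 · 29.
φ(3451) = 3451 · (1 − 1/7) · (1 − 1/17) · (1 − 1/29)
       = 3451 · 2688/3451 = 2688.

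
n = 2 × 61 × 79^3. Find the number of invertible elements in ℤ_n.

φ(2) = 2 − 1 = 1.
φ(61) = 61 − 1 = 60.
φ(79^3) = 79^2·(79−1) = 6241·78 = 486798.
Multiply: 1 · 60 · 486798 = 29207880.

29207880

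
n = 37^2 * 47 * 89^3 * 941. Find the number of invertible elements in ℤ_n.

φ(37^2) = 37^2 − 37^1 = 1369 − 37 = 1332.
φ(47) = 47 − 1 = 46.
φ(89^3) = 89^3 − 89^2 = 704969 − 7921 = 697048.
φ(941) = 941 − 1 = 940.
φ(42683590965347) = 1332 × 46 × 697048 × 940 = 40146953552640.

40146953552640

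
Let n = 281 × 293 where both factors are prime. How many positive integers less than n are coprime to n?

81760

φ(82333) = 82333 · (1 − 1/281) · (1 − 1/293)
       = 82333 · 81760/82333 = 81760.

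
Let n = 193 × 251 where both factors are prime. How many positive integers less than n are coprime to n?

48000

φ(48443) = 48443 · (1 − 1/193) · (1 − 1/251)
       = 48443 · 48000/48443 = 48000.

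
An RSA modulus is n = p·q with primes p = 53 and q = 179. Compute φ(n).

φ(53) = 53 − 1 = 52.
φ(179) = 179 − 1 = 178.
Multiply: 52 · 178 = 9256.

9256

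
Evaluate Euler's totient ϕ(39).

24

Prime factorization: 39 = 3 * 13.
φ(3) = 3 − 1 = 2.
φ(13) = 13 − 1 = 12.
Multiply: 2 · 12 = 24.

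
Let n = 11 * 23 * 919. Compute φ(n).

201960

φ(232507) = 232507 · (1 − 1/11) · (1 − 1/23) · (1 − 1/919)
       = 232507 · 201960/232507 = 201960.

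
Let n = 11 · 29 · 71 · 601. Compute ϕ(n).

11760000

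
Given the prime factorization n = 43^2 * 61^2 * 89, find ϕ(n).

φ(612331481) = 612331481 · (1 − 1/43) · (1 − 1/61) · (1 − 1/89)
       = 612331481 · 221760/233447 = 581676480.

581676480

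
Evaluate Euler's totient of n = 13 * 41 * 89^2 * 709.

φ(13) = 13 − 1 = 12.
φ(41) = 41 − 1 = 40.
φ(89^2) = 89^1·(89−1) = 89·88 = 7832.
φ(709) = 709 − 1 = 708.
Multiply: 12 · 40 · 7832 · 708 = 2661626880.

2661626880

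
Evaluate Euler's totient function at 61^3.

φ(226981) = 226981 · (1 − 1/61)
       = 226981 · 60/61 = 223260.

223260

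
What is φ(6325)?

4400

First factor: 6325 = 5**2 · 11 · 23.
φ(6325) = 6325 · (1 − 1/5) · (1 − 1/11) · (1 − 1/23)
       = 6325 · 880/1265 = 4400.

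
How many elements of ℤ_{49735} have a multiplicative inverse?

32928

Prime factorization: 49735 = 5 · 7^3 · 29.
φ(49735) = 49735 · (1 − 1/5) · (1 − 1/7) · (1 − 1/29)
       = 49735 · 672/1015 = 32928.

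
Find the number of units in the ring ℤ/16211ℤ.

14112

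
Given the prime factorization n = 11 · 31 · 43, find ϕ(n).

φ(11) = 11 − 1 = 10.
φ(31) = 31 − 1 = 30.
φ(43) = 43 − 1 = 42.
Since φ is multiplicative, φ(14663) = 10 · 30 · 42 = 12600.

12600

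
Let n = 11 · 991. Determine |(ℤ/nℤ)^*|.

9900

φ(11) = 11 − 1 = 10.
φ(991) = 991 − 1 = 990.
φ(10901) = 10 × 990 = 9900.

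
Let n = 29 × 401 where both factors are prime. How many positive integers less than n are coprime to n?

11200

φ(n) = (p − 1)(q − 1) = (29−1)(401−1) = 28·400 = 11200.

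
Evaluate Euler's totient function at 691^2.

476790

φ(691^2) = 691^2 − 691^1 = 477481 − 691 = 476790.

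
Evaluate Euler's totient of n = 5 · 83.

328

φ(5) = 5 − 1 = 4.
φ(83) = 83 − 1 = 82.
Since φ is multiplicative, φ(415) = 4 · 82 = 328.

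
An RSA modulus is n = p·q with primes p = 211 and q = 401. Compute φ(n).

φ(84611) = 84611 · (1 − 1/211) · (1 − 1/401)
       = 84611 · 84000/84611 = 84000.

84000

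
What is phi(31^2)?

930

φ(961) = 961 · (1 − 1/31)
       = 961 · 30/31 = 930.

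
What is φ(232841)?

181440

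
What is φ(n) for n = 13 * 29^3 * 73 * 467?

φ(13) = 13 − 1 = 12.
φ(29^3) = 29^2·(29−1) = 841·28 = 23548.
φ(73) = 73 − 1 = 72.
φ(467) = 467 − 1 = 466.
φ(10808790187) = 12 × 23548 × 72 × 466 = 9480989952.

9480989952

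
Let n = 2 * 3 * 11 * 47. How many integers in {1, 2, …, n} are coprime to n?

920

φ(3102) = 3102 · (1 − 1/2) · (1 − 1/3) · (1 − 1/11) · (1 − 1/47)
       = 3102 · 920/3102 = 920.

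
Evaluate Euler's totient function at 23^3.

φ(23^3) = 23^3 − 23^2 = 12167 − 529 = 11638.

11638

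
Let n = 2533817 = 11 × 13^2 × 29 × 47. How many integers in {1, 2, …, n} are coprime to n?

φ(2533817) = 2533817 · (1 − 1/11) · (1 − 1/13) · (1 − 1/29) · (1 − 1/47)
       = 2533817 · 154560/194909 = 2009280.

2009280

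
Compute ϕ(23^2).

φ(23^2) = 23^1·(23−1) = 23·22 = 506.

506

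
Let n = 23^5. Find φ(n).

6156502

φ(23^5) = 23^5 − 23^4 = 6436343 − 279841 = 6156502.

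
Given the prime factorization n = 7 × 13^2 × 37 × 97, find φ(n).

3234816

φ(7) = 7 − 1 = 6.
φ(13^2) = 13^2 − 13^1 = 169 − 13 = 156.
φ(37) = 37 − 1 = 36.
φ(97) = 97 − 1 = 96.
φ(4245787) = 6 × 156 × 36 × 96 = 3234816.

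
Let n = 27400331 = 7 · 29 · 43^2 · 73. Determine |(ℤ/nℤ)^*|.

φ(7) = 7 − 1 = 6.
φ(29) = 29 − 1 = 28.
φ(43^2) = 43^1·(43−1) = 43·42 = 1806.
φ(73) = 73 − 1 = 72.
Multiply: 6 · 28 · 1806 · 72 = 21845376.

21845376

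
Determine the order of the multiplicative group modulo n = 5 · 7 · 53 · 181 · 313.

φ(5) = 5 − 1 = 4.
φ(7) = 7 − 1 = 6.
φ(53) = 53 − 1 = 52.
φ(181) = 181 − 1 = 180.
φ(313) = 313 − 1 = 312.
Since φ is multiplicative, φ(105091315) = 4 · 6 · 52 · 180 · 312 = 70087680.

70087680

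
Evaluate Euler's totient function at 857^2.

φ(734449) = 734449 · (1 − 1/857)
       = 734449 · 856/857 = 733592.

733592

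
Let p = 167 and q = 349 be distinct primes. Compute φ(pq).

57768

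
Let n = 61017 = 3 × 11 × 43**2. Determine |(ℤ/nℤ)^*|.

φ(3) = 3 − 1 = 2.
φ(11) = 11 − 1 = 10.
φ(43^2) = 43^1·(43−1) = 43·42 = 1806.
Multiply: 2 · 10 · 1806 = 36120.

36120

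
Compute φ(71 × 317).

22120

φ(22507) = 22507 · (1 − 1/71) · (1 − 1/317)
       = 22507 · 22120/22507 = 22120.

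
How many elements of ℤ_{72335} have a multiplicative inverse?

50688

Factor 72335: 72335 = 5 × 17 × 23 × 37.
φ(72335) = 72335 · (1 − 1/5) · (1 − 1/17) · (1 − 1/23) · (1 − 1/37)
       = 72335 · 50688/72335 = 50688.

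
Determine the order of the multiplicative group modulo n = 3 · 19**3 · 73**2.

68306976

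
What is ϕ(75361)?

75361 = 11 * 13 * 17 * 31.
φ(75361) = 75361 · (1 − 1/11) · (1 − 1/13) · (1 − 1/17) · (1 − 1/31)
       = 75361 · 57600/75361 = 57600.

57600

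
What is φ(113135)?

77440

First factor: 113135 = 5 · 11^3 · 17.
φ(113135) = 113135 · (1 − 1/5) · (1 − 1/11) · (1 − 1/17)
       = 113135 · 640/935 = 77440.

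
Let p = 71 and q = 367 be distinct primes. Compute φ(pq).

25620

φ(pq) = (p−1)(q−1) = 70 · 366 = 25620.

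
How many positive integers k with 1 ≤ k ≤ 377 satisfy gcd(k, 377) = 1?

Prime factorization: 377 = 13 * 29.
φ(377) = 377 · (1 − 1/13) · (1 − 1/29)
       = 377 · 336/377 = 336.

336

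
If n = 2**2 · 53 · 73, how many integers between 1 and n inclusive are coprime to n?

φ(2^2) = 2^2 − 2^1 = 4 − 2 = 2.
φ(53) = 53 − 1 = 52.
φ(73) = 73 − 1 = 72.
φ(15476) = 2 × 52 × 72 = 7488.

7488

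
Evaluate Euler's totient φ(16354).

Prime factorization: 16354 = 2 × 13 × 17 × 37.
φ(2) = 2 − 1 = 1.
φ(13) = 13 − 1 = 12.
φ(17) = 17 − 1 = 16.
φ(37) = 37 − 1 = 36.
φ(16354) = 1 × 12 × 16 × 36 = 6912.

6912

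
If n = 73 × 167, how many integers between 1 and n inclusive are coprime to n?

φ(12191) = 12191 · (1 − 1/73) · (1 − 1/167)
       = 12191 · 11952/12191 = 11952.

11952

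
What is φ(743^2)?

φ(743^2) = 743^1·(743−1) = 743·742 = 551306.

551306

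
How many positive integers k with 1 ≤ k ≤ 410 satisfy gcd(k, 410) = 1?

Prime factorization: 410 = 2 · 5 · 41.
φ(410) = 410 · (1 − 1/2) · (1 − 1/5) · (1 − 1/41)
       = 410 · 160/410 = 160.

160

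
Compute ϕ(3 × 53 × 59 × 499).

3003936

φ(3) = 3 − 1 = 2.
φ(53) = 53 − 1 = 52.
φ(59) = 59 − 1 = 58.
φ(499) = 499 − 1 = 498.
φ(4681119) = 2 × 52 × 58 × 498 = 3003936.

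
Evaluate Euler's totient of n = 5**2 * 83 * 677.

1108640

φ(1404775) = 1404775 · (1 − 1/5) · (1 − 1/83) · (1 − 1/677)
       = 1404775 · 221728/280955 = 1108640.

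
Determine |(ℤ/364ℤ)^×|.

144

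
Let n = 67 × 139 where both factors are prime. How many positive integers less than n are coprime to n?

9108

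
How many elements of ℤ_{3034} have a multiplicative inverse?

3034 = 2 * 37 * 41.
φ(2) = 2 − 1 = 1.
φ(37) = 37 − 1 = 36.
φ(41) = 41 − 1 = 40.
Since φ is multiplicative, φ(3034) = 1 · 36 · 40 = 1440.

1440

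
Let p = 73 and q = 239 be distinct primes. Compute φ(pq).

17136

φ(n) = (p − 1)(q − 1) = (73−1)(239−1) = 72·238 = 17136.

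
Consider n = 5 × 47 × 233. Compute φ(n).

42688

φ(5) = 5 − 1 = 4.
φ(47) = 47 − 1 = 46.
φ(233) = 233 − 1 = 232.
Since φ is multiplicative, φ(54755) = 4 · 46 · 232 = 42688.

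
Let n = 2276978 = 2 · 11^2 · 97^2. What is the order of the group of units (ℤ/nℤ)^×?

1024320

φ(2) = 2 − 1 = 1.
φ(11^2) = 11^2 − 11^1 = 121 − 11 = 110.
φ(97^2) = 97^2 − 97^1 = 9409 − 97 = 9312.
φ(2276978) = 1 × 110 × 9312 = 1024320.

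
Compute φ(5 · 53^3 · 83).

47910304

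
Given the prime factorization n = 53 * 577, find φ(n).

29952

φ(53) = 53 − 1 = 52.
φ(577) = 577 − 1 = 576.
Since φ is multiplicative, φ(30581) = 52 · 576 = 29952.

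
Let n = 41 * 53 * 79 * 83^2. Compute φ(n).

1104205440

φ(41) = 41 − 1 = 40.
φ(53) = 53 − 1 = 52.
φ(79) = 79 − 1 = 78.
φ(83^2) = 83^1·(83−1) = 83·82 = 6806.
φ(1182613963) = 40 × 52 × 78 × 6806 = 1104205440.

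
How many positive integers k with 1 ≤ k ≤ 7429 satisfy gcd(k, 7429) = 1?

6336

7429 = 17 * 19 * 23.
φ(17) = 17 − 1 = 16.
φ(19) = 19 − 1 = 18.
φ(23) = 23 − 1 = 22.
Since φ is multiplicative, φ(7429) = 16 · 18 · 22 = 6336.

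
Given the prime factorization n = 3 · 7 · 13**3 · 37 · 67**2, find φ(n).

φ(3) = 3 − 1 = 2.
φ(7) = 7 − 1 = 6.
φ(13^3) = 13^2·(13−1) = 169·12 = 2028.
φ(37) = 37 − 1 = 36.
φ(67^2) = 67^2 − 67^1 = 4489 − 67 = 4422.
Multiply: 2 · 6 · 2028 · 36 · 4422 = 3874096512.

3874096512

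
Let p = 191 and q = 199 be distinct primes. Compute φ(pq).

For distinct primes, φ(pq) = (p−1)(q−1) = 190 × 198 = 37620.

37620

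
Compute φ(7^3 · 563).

165228

φ(193109) = 193109 · (1 − 1/7) · (1 − 1/563)
       = 193109 · 3372/3941 = 165228.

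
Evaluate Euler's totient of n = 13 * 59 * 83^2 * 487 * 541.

φ(1392123533021) = 1392123533021 · (1 − 1/13) · (1 − 1/59) · (1 − 1/83) · (1 − 1/487) · (1 − 1/541)
       = 1392123533021 · 14977975680/16772572687 = 1243171981440.

1243171981440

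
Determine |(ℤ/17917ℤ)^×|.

First factor: 17917 = 19 · 23 · 41.
φ(17917) = 17917 · (1 − 1/19) · (1 − 1/23) · (1 − 1/41)
       = 17917 · 15840/17917 = 15840.

15840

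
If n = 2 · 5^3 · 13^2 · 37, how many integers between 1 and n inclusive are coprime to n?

φ(1563250) = 1563250 · (1 − 1/2) · (1 − 1/5) · (1 − 1/13) · (1 − 1/37)
       = 1563250 · 1728/4810 = 561600.

561600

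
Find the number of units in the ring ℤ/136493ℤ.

Prime factorization: 136493 = 7 × 17 × 31 × 37.
φ(7) = 7 − 1 = 6.
φ(17) = 17 − 1 = 16.
φ(31) = 31 − 1 = 30.
φ(37) = 37 − 1 = 36.
Since φ is multiplicative, φ(136493) = 6 · 16 · 30 · 36 = 103680.

103680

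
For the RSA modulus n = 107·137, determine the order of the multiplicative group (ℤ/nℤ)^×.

14416

φ(pq) = (p−1)(q−1) = 106 · 136 = 14416.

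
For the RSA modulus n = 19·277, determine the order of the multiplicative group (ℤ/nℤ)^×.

φ(n) = (p − 1)(q − 1) = (19−1)(277−1) = 18·276 = 4968.

4968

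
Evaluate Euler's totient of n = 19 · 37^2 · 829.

φ(21563119) = 21563119 · (1 − 1/19) · (1 − 1/37) · (1 − 1/829)
       = 21563119 · 536544/582787 = 19852128.

19852128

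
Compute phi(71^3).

352870

φ(357911) = 357911 · (1 − 1/71)
       = 357911 · 70/71 = 352870.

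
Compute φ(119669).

101640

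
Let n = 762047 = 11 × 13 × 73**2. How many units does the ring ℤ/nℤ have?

630720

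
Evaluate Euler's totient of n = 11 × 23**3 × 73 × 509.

φ(4972981409) = 4972981409 · (1 − 1/11) · (1 − 1/23) · (1 − 1/73) · (1 − 1/509)
       = 4972981409 · 8046720/9400721 = 4256714880.

4256714880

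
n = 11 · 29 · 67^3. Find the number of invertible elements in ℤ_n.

82956720

φ(95943397) = 95943397 · (1 − 1/11) · (1 − 1/29) · (1 − 1/67)
       = 95943397 · 18480/21373 = 82956720.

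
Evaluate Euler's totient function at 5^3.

100

φ(5^3) = 5^3 − 5^2 = 125 − 25 = 100.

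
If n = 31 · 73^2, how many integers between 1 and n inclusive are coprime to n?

φ(31) = 31 − 1 = 30.
φ(73^2) = 73^2 − 73^1 = 5329 − 73 = 5256.
φ(165199) = 30 × 5256 = 157680.

157680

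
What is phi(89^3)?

697048

φ(89^3) = 89^3 − 89^2 = 704969 − 7921 = 697048.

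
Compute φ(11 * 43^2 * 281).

5056800

φ(5715259) = 5715259 · (1 − 1/11) · (1 − 1/43) · (1 − 1/281)
       = 5715259 · 117600/132913 = 5056800.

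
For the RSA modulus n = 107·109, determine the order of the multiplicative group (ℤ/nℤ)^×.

φ(11663) = 11663 · (1 − 1/107) · (1 − 1/109)
       = 11663 · 11448/11663 = 11448.

11448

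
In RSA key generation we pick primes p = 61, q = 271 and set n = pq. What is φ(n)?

φ(pq) = (p−1)(q−1) = 60 · 270 = 16200.

16200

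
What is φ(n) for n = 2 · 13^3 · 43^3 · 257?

φ(89783915806) = 89783915806 · (1 − 1/2) · (1 − 1/13) · (1 − 1/43) · (1 − 1/257)
       = 89783915806 · 129024/287326 = 40317548544.

40317548544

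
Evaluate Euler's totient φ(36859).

Prime factorization: 36859 = 29 · 31 · 41.
φ(36859) = 36859 · (1 − 1/29) · (1 − 1/31) · (1 − 1/41)
       = 36859 · 33600/36859 = 33600.

33600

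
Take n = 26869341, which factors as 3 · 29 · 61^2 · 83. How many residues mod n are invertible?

φ(3) = 3 − 1 = 2.
φ(29) = 29 − 1 = 28.
φ(61^2) = 61^2 − 61^1 = 3721 − 61 = 3660.
φ(83) = 83 − 1 = 82.
Multiply: 2 · 28 · 3660 · 82 = 16806720.

16806720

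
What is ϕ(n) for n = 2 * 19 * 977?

17568

φ(37126) = 37126 · (1 − 1/2) · (1 − 1/19) · (1 − 1/977)
       = 37126 · 17568/37126 = 17568.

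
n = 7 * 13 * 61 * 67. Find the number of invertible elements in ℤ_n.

φ(371917) = 371917 · (1 − 1/7) · (1 − 1/13) · (1 − 1/61) · (1 − 1/67)
       = 371917 · 285120/371917 = 285120.

285120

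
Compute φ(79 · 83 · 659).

4208568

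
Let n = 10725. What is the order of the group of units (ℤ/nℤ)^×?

10725 = 3 · 5^2 · 11 · 13.
φ(10725) = 10725 · (1 − 1/3) · (1 − 1/5) · (1 − 1/11) · (1 − 1/13)
       = 10725 · 960/2145 = 4800.

4800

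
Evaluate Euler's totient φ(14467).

12672

First factor: 14467 = 17 × 23 × 37.
φ(14467) = 14467 · (1 − 1/17) · (1 − 1/23) · (1 − 1/37)
       = 14467 · 12672/14467 = 12672.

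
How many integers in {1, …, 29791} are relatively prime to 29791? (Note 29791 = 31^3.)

28830

φ(29791) = 29791 · (1 − 1/31)
       = 29791 · 30/31 = 28830.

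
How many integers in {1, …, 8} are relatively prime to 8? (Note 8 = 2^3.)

φ(8) = 8 · (1 − 1/2)
       = 8 · 1/2 = 4.

4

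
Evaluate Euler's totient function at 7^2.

42

φ(49) = 49 · (1 − 1/7)
       = 49 · 6/7 = 42.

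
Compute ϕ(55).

55 = 5 × 11.
φ(5) = 5 − 1 = 4.
φ(11) = 11 − 1 = 10.
Multiply: 4 · 10 = 40.

40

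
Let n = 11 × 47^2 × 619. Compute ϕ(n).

φ(15041081) = 15041081 · (1 − 1/11) · (1 − 1/47) · (1 − 1/619)
       = 15041081 · 284280/320023 = 13361160.

13361160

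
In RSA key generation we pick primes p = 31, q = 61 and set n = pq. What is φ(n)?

For distinct primes, φ(pq) = (p−1)(q−1) = 30 × 60 = 1800.

1800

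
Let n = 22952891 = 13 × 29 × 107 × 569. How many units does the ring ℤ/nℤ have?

20229888

φ(22952891) = 22952891 · (1 − 1/13) · (1 − 1/29) · (1 − 1/107) · (1 − 1/569)
       = 22952891 · 20229888/22952891 = 20229888.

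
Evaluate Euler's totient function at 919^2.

843642

φ(919^2) = 919^2 − 919^1 = 844561 − 919 = 843642.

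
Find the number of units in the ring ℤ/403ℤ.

Prime factorization: 403 = 13 · 31.
φ(403) = 403 · (1 − 1/13) · (1 − 1/31)
       = 403 · 360/403 = 360.

360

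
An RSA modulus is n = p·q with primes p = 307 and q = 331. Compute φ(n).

100980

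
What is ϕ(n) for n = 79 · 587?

45708

φ(79) = 79 − 1 = 78.
φ(587) = 587 − 1 = 586.
Since φ is multiplicative, φ(46373) = 78 · 586 = 45708.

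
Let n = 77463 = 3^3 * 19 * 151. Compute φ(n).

48600

φ(3^3) = 3^3 − 3^2 = 27 − 9 = 18.
φ(19) = 19 − 1 = 18.
φ(151) = 151 − 1 = 150.
φ(77463) = 18 × 18 × 150 = 48600.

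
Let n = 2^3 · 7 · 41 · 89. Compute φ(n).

84480

φ(204344) = 204344 · (1 − 1/2) · (1 − 1/7) · (1 − 1/41) · (1 − 1/89)
       = 204344 · 21120/51086 = 84480.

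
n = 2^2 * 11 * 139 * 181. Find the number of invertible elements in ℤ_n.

φ(1106996) = 1106996 · (1 − 1/2) · (1 − 1/11) · (1 − 1/139) · (1 − 1/181)
       = 1106996 · 248400/553498 = 496800.

496800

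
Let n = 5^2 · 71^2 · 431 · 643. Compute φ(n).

φ(34925686325) = 34925686325 · (1 − 1/5) · (1 − 1/71) · (1 − 1/431) · (1 − 1/643)
       = 34925686325 · 77296800/98382215 = 27440364000.

27440364000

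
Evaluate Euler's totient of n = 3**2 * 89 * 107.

55968

φ(3^2) = 3^2 − 3^1 = 9 − 3 = 6.
φ(89) = 89 − 1 = 88.
φ(107) = 107 − 1 = 106.
Since φ is multiplicative, φ(85707) = 6 · 88 · 106 = 55968.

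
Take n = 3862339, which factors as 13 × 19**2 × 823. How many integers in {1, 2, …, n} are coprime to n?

3373488

φ(3862339) = 3862339 · (1 − 1/13) · (1 − 1/19) · (1 − 1/823)
       = 3862339 · 177552/203281 = 3373488.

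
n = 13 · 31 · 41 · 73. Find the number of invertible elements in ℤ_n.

1036800

φ(1206179) = 1206179 · (1 − 1/13) · (1 − 1/31) · (1 − 1/41) · (1 − 1/73)
       = 1206179 · 1036800/1206179 = 1036800.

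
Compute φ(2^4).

8

φ(16) = 16 · (1 − 1/2)
       = 16 · 1/2 = 8.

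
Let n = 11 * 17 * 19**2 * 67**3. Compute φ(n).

16212113280

φ(20303607841) = 20303607841 · (1 − 1/11) · (1 − 1/17) · (1 − 1/19) · (1 − 1/67)
       = 20303607841 · 190080/238051 = 16212113280.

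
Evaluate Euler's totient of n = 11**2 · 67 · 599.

φ(4856093) = 4856093 · (1 − 1/11) · (1 − 1/67) · (1 − 1/599)
       = 4856093 · 394680/441463 = 4341480.

4341480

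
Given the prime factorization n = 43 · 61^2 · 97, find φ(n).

14757120

φ(43) = 43 − 1 = 42.
φ(61^2) = 61^2 − 61^1 = 3721 − 61 = 3660.
φ(97) = 97 − 1 = 96.
φ(15520291) = 42 × 3660 × 96 = 14757120.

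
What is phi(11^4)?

13310

φ(14641) = 14641 · (1 − 1/11)
       = 14641 · 10/11 = 13310.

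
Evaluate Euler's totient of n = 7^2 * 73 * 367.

1106784

φ(1312759) = 1312759 · (1 − 1/7) · (1 − 1/73) · (1 − 1/367)
       = 1312759 · 158112/187537 = 1106784.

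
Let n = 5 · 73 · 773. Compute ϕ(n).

222336

φ(282145) = 282145 · (1 − 1/5) · (1 − 1/73) · (1 − 1/773)
       = 282145 · 222336/282145 = 222336.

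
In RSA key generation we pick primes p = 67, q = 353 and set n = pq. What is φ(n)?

23232

For distinct primes, φ(pq) = (p−1)(q−1) = 66 × 352 = 23232.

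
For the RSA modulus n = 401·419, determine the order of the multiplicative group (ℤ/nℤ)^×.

φ(168019) = 168019 · (1 − 1/401) · (1 − 1/419)
       = 168019 · 167200/168019 = 167200.

167200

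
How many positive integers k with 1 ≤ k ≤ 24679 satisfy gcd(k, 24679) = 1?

24679 = 23 * 29 * 37.
φ(23) = 23 − 1 = 22.
φ(29) = 29 − 1 = 28.
φ(37) = 37 − 1 = 36.
φ(24679) = 22 × 28 × 36 = 22176.

22176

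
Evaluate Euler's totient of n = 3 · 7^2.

φ(3) = 3 − 1 = 2.
φ(7^2) = 7^2 − 7^1 = 49 − 7 = 42.
φ(147) = 2 × 42 = 84.

84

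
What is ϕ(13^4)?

26364

φ(28561) = 28561 · (1 − 1/13)
       = 28561 · 12/13 = 26364.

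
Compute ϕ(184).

88

Factor 184: 184 = 2^3 × 23.
φ(184) = 184 · (1 − 1/2) · (1 − 1/23)
       = 184 · 22/46 = 88.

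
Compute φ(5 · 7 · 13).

288

φ(455) = 455 · (1 − 1/5) · (1 − 1/7) · (1 − 1/13)
       = 455 · 288/455 = 288.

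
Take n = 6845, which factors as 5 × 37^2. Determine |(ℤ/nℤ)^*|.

5328

φ(6845) = 6845 · (1 − 1/5) · (1 − 1/37)
       = 6845 · 144/185 = 5328.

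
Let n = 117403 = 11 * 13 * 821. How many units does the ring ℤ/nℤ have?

98400

φ(11) = 11 − 1 = 10.
φ(13) = 13 − 1 = 12.
φ(821) = 821 − 1 = 820.
φ(117403) = 10 × 12 × 820 = 98400.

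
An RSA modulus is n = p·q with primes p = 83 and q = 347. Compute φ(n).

28372

For distinct primes, φ(pq) = (p−1)(q−1) = 82 × 346 = 28372.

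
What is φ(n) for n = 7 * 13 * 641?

φ(58331) = 58331 · (1 − 1/7) · (1 − 1/13) · (1 − 1/641)
       = 58331 · 46080/58331 = 46080.

46080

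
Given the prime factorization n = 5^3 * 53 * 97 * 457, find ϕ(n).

227635200

φ(293679625) = 293679625 · (1 − 1/5) · (1 − 1/53) · (1 − 1/97) · (1 − 1/457)
       = 293679625 · 9105408/11747185 = 227635200.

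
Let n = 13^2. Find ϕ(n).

φ(169) = 169 · (1 − 1/13)
       = 169 · 12/13 = 156.

156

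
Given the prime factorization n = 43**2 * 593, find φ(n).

1069152

φ(43^2) = 43^2 − 43^1 = 1849 − 43 = 1806.
φ(593) = 593 − 1 = 592.
Since φ is multiplicative, φ(1096457) = 1806 · 592 = 1069152.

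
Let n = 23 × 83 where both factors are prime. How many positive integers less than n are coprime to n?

For distinct primes, φ(pq) = (p−1)(q−1) = 22 × 82 = 1804.

1804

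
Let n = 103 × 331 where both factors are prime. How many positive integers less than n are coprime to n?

33660

φ(34093) = 34093 · (1 − 1/103) · (1 − 1/331)
       = 34093 · 33660/34093 = 33660.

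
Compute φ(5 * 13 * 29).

φ(5) = 5 − 1 = 4.
φ(13) = 13 − 1 = 12.
φ(29) = 29 − 1 = 28.
Multiply: 4 · 12 · 28 = 1344.

1344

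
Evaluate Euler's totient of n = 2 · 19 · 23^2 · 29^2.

7395696

φ(16905782) = 16905782 · (1 − 1/2) · (1 − 1/19) · (1 − 1/23) · (1 − 1/29)
       = 16905782 · 11088/25346 = 7395696.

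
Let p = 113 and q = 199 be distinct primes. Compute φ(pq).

φ(22487) = 22487 · (1 − 1/113) · (1 − 1/199)
       = 22487 · 22176/22487 = 22176.

22176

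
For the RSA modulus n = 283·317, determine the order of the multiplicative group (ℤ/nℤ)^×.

89112

φ(pq) = (p−1)(q−1) = 282 · 316 = 89112.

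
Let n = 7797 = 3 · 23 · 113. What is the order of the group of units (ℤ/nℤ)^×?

4928

φ(3) = 3 − 1 = 2.
φ(23) = 23 − 1 = 22.
φ(113) = 113 − 1 = 112.
Since φ is multiplicative, φ(7797) = 2 · 22 · 112 = 4928.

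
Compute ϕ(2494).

Prime factorization: 2494 = 2 · 29 · 43.
φ(2) = 2 − 1 = 1.
φ(29) = 29 − 1 = 28.
φ(43) = 43 − 1 = 42.
Multiply: 1 · 28 · 42 = 1176.

1176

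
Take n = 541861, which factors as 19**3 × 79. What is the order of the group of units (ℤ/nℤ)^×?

φ(19^3) = 19^3 − 19^2 = 6859 − 361 = 6498.
φ(79) = 79 − 1 = 78.
φ(541861) = 6498 × 78 = 506844.

506844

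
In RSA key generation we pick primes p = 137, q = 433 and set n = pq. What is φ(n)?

58752

φ(n) = (p − 1)(q − 1) = (137−1)(433−1) = 136·432 = 58752.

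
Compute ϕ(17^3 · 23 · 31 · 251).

762960000

φ(17^3) = 17^2·(17−1) = 289·16 = 4624.
φ(23) = 23 − 1 = 22.
φ(31) = 31 − 1 = 30.
φ(251) = 251 − 1 = 250.
φ(879245219) = 4624 × 22 × 30 × 250 = 762960000.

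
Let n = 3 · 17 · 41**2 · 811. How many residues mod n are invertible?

φ(3) = 3 − 1 = 2.
φ(17) = 17 − 1 = 16.
φ(41^2) = 41^1·(41−1) = 41·40 = 1640.
φ(811) = 811 − 1 = 810.
φ(69527841) = 2 × 16 × 1640 × 810 = 42508800.

42508800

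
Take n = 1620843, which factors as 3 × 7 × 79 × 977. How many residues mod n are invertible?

φ(1620843) = 1620843 · (1 − 1/3) · (1 − 1/7) · (1 − 1/79) · (1 − 1/977)
       = 1620843 · 913536/1620843 = 913536.

913536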